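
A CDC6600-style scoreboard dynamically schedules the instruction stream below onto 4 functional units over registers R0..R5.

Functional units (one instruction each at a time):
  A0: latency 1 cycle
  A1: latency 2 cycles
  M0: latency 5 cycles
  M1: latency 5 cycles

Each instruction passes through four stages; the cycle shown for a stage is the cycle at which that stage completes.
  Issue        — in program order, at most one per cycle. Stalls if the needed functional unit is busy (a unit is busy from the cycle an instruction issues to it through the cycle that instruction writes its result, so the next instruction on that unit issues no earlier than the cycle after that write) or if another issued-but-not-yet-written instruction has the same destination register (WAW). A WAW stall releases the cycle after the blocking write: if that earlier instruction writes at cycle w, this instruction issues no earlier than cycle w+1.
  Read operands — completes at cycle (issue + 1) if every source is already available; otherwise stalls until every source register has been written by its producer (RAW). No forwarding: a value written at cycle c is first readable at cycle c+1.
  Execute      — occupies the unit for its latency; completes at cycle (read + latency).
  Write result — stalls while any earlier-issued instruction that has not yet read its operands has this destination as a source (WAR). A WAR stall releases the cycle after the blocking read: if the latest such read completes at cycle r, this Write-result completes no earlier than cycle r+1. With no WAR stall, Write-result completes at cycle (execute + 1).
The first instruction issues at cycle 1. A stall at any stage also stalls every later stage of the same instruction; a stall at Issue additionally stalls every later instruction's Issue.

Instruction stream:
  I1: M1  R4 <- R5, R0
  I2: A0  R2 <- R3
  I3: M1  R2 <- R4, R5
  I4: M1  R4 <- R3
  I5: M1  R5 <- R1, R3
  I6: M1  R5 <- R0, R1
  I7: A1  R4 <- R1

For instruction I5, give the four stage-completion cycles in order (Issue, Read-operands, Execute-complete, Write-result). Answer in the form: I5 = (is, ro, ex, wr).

I5 = (25, 26, 31, 32)

1) issue 1, read 2, done 7, write 8
2) issue 2, read 3, done 4, write 5
3) issue 9, read 10, done 15, write 16  <struct: M1 busy until I1 writes@8>
4) issue 17, read 18, done 23, write 24  <struct: M1 busy until I3 writes@16>
5) issue 25, read 26, done 31, write 32  <struct: M1 busy until I4 writes@24>
6) issue 33, read 34, done 39, write 40  <struct: M1 busy until I5 writes@32>
7) issue 34, read 35, done 37, write 38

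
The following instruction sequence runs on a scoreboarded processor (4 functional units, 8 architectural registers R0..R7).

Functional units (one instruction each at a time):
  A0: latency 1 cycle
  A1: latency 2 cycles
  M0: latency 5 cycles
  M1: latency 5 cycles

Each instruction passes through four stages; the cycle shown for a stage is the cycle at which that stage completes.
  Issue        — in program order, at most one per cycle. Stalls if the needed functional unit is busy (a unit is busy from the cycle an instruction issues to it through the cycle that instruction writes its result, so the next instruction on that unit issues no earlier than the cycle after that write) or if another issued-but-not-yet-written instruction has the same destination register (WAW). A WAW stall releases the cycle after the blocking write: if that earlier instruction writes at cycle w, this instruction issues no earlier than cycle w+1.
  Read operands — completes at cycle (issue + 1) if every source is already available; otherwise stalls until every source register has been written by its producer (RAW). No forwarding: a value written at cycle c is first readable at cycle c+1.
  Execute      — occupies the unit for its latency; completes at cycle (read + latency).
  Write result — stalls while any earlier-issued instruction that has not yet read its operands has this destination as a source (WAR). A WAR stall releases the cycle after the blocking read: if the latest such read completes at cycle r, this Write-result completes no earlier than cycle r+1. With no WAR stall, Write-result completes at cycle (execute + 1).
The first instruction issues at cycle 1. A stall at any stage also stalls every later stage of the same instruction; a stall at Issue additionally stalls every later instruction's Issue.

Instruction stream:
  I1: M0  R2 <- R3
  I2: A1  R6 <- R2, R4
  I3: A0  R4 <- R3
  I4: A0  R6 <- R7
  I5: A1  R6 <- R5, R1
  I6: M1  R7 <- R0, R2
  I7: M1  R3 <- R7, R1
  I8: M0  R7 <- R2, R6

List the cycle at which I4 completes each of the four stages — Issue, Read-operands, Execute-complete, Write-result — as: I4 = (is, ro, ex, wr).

  I1 | 1 | 2 | 7 | 8
  I2 | 2 | 9 | 11 | 12   RAW R2: wait I1 write@8
  I3 | 3 | 4 | 5 | 10   WAR R4: wait I2 read@9
  I4 | 13 | 14 | 15 | 16   WAW R6: wait I2 write@12
  I5 | 17 | 18 | 20 | 21   WAW R6: wait I4 write@16
  I6 | 18 | 19 | 24 | 25
  I7 | 26 | 27 | 32 | 33   struct: M1 busy until I6 writes@25
  I8 | 27 | 28 | 33 | 34

I4 = (13, 14, 15, 16)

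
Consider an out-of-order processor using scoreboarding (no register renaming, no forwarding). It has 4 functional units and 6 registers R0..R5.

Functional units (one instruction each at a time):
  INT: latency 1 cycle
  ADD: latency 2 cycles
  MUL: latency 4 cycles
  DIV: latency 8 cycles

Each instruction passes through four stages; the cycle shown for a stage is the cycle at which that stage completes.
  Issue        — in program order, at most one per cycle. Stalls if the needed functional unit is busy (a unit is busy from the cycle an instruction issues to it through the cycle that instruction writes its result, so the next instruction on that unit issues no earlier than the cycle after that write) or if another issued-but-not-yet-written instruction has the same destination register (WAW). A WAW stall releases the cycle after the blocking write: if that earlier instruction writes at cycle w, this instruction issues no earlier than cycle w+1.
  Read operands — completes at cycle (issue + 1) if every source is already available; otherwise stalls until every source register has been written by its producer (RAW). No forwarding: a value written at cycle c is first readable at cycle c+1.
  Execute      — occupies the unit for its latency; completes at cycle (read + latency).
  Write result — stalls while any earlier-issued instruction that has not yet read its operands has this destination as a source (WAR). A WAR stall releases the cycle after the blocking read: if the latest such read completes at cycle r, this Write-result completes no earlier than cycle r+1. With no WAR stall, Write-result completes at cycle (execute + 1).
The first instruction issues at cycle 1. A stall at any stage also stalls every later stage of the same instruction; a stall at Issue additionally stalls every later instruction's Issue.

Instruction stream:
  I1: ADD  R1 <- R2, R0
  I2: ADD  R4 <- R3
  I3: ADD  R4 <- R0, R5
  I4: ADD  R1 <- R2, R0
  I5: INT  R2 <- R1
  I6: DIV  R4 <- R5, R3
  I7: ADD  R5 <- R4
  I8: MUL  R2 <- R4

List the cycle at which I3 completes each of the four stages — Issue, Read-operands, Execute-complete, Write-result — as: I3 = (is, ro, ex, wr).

I3 = (11, 12, 14, 15)

I1: IS=1 RO=2 EX=4 WR=5
I2: IS=6 RO=7 EX=9 WR=10  [struct: ADD busy until I1 writes@5]
I3: IS=11 RO=12 EX=14 WR=15  [struct: ADD busy until I2 writes@10]
I4: IS=16 RO=17 EX=19 WR=20  [struct: ADD busy until I3 writes@15]
I5: IS=17 RO=21 EX=22 WR=23  [RAW R1: wait I4 write@20]
I6: IS=18 RO=19 EX=27 WR=28
I7: IS=21 RO=29 EX=31 WR=32  [struct: ADD busy until I4 writes@20; RAW R4: wait I6 write@28]
I8: IS=24 RO=29 EX=33 WR=34  [WAW R2: wait I5 write@23; RAW R4: wait I6 write@28]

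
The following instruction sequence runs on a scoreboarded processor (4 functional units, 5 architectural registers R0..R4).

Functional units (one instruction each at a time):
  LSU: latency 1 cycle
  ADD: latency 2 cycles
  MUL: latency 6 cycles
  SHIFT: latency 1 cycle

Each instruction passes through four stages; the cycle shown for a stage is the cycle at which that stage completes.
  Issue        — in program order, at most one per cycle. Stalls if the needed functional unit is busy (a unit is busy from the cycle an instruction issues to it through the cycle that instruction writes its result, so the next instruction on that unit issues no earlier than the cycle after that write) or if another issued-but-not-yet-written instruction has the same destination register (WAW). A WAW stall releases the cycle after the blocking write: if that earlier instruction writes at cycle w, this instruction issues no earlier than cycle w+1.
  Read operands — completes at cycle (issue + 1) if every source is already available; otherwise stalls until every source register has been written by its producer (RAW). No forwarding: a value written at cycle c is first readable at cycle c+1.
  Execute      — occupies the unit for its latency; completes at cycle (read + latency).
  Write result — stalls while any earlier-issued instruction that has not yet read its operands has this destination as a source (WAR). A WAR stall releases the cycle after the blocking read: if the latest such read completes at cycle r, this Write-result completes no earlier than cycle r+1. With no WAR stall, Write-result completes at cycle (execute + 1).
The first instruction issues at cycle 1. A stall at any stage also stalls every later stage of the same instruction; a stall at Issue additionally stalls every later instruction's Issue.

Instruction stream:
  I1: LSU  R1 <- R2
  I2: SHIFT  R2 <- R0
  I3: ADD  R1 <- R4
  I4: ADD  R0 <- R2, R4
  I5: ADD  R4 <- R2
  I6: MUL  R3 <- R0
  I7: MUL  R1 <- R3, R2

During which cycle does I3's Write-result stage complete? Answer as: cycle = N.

t=1  I1→LSU
t=2  I1 RO · I2→SHIFT
t=3  I1 EX · I2 RO
t=4  I1 WR R1 · I2 EX
t=5  I2 WR R2 · I3→ADD
t=6  I3 RO
t=8  I3 EX
t=9  I3 WR R1
t=10  I4→ADD
t=11  I4 RO
t=13  I4 EX
t=14  I4 WR R0
t=15  I5→ADD
t=16  I5 RO · I6→MUL
t=17  I6 RO
t=18  I5 EX
t=19  I5 WR R4
t=23  I6 EX
t=24  I6 WR R3
t=25  I7→MUL
t=26  I7 RO
t=32  I7 EX
t=33  I7 WR R1

cycle = 9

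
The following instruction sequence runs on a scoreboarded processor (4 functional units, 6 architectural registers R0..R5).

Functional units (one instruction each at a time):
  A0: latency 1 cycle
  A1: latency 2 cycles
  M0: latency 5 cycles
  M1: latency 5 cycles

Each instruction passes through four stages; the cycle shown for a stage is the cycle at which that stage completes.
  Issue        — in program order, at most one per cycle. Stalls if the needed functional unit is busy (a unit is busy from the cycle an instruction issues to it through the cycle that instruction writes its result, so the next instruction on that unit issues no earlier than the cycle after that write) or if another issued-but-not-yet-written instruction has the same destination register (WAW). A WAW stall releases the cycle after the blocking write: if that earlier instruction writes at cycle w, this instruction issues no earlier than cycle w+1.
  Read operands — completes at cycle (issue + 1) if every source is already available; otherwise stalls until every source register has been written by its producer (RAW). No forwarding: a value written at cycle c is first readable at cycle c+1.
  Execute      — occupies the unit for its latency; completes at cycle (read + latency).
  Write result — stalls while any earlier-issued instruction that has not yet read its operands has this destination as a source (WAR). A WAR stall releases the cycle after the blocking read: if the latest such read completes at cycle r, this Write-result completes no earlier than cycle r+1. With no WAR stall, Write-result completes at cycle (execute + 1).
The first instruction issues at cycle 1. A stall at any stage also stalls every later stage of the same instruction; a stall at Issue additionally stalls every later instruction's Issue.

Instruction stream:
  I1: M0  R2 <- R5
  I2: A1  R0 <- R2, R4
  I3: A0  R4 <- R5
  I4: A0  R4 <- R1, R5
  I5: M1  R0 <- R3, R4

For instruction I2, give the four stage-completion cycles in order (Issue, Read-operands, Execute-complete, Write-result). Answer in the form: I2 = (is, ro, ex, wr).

t=1  I1 issues→M0
t=2  I1 reads; I2 issues→A1
t=3  I3 issues→A0
t=4  I3 reads
t=5  I3 exec-done
t=7  I1 exec-done
t=8  I1 writes R2
t=9  I2 reads
t=10  I3 writes R4
t=11  I2 exec-done; I4 issues→A0
t=12  I2 writes R0; I4 reads
t=13  I4 exec-done; I5 issues→M1
t=14  I4 writes R4
t=15  I5 reads
t=20  I5 exec-done
t=21  I5 writes R0

I2 = (2, 9, 11, 12)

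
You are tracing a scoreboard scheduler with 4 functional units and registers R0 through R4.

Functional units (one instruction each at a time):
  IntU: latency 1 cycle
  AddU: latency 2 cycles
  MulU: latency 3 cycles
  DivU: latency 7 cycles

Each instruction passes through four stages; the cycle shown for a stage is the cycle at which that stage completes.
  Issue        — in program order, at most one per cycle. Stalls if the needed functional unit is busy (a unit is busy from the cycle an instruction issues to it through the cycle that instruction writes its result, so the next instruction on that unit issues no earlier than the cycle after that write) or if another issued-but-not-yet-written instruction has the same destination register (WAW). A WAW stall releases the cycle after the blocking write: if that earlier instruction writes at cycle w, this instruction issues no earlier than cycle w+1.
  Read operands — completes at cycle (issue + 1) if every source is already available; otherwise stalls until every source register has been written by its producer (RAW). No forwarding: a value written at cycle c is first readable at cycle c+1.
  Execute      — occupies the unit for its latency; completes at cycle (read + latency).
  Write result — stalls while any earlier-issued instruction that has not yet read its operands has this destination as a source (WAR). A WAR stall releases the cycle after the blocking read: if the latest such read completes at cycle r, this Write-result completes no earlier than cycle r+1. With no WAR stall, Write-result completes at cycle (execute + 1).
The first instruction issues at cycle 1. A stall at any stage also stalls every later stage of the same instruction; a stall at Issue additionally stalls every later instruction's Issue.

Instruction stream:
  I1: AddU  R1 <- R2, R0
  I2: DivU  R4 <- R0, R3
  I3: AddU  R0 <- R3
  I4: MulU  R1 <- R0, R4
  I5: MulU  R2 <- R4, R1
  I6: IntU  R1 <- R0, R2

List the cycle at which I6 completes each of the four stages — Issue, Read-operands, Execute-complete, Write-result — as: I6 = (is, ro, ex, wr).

cycle 1: I1 dispatched to AddU
cycle 2: I1 operands ready, I2 dispatched to DivU
cycle 3: I2 operands ready
cycle 4: I1 complete
cycle 5: R1←I1
cycle 6: I3 dispatched to AddU
cycle 7: I3 operands ready, I4 dispatched to MulU
cycle 9: I3 complete
cycle 10: I2 complete, R0←I3
cycle 11: R4←I2
cycle 12: I4 operands ready
cycle 15: I4 complete
cycle 16: R1←I4
cycle 17: I5 dispatched to MulU
cycle 18: I5 operands ready, I6 dispatched to IntU
cycle 21: I5 complete
cycle 22: R2←I5
cycle 23: I6 operands ready
cycle 24: I6 complete
cycle 25: R1←I6

I6 = (18, 23, 24, 25)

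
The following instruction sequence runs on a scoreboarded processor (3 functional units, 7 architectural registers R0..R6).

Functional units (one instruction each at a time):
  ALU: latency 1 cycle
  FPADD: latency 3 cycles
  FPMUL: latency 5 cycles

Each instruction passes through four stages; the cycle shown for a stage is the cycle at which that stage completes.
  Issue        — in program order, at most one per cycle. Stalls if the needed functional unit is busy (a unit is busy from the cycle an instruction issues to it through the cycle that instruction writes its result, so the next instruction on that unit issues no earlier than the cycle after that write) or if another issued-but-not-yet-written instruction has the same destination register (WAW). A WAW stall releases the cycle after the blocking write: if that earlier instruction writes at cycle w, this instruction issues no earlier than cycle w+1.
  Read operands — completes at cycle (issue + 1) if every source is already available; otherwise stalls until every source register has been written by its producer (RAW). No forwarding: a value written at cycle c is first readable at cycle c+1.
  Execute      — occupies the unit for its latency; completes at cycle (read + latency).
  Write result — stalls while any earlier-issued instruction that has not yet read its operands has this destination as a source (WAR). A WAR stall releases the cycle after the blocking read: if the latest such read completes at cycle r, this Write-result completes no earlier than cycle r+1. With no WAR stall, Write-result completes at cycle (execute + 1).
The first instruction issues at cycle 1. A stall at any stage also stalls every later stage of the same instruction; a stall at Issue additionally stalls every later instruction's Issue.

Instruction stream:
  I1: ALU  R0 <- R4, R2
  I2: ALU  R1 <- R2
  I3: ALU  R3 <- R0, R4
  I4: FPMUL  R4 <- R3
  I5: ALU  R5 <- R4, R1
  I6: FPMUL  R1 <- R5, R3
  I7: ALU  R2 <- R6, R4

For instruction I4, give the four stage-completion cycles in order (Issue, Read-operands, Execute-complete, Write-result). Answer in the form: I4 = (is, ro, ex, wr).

I4 = (10, 13, 18, 19)

[1] I1→ALU
[2] I1 RO
[3] I1 EX
[4] I1 WR R0
[5] I2→ALU
[6] I2 RO
[7] I2 EX
[8] I2 WR R1
[9] I3→ALU
[10] I3 RO; I4→FPMUL
[11] I3 EX
[12] I3 WR R3
[13] I4 RO; I5→ALU
[18] I4 EX
[19] I4 WR R4
[20] I5 RO; I6→FPMUL
[21] I5 EX
[22] I5 WR R5
[23] I6 RO; I7→ALU
[24] I7 RO
[25] I7 EX
[26] I7 WR R2
[28] I6 EX
[29] I6 WR R1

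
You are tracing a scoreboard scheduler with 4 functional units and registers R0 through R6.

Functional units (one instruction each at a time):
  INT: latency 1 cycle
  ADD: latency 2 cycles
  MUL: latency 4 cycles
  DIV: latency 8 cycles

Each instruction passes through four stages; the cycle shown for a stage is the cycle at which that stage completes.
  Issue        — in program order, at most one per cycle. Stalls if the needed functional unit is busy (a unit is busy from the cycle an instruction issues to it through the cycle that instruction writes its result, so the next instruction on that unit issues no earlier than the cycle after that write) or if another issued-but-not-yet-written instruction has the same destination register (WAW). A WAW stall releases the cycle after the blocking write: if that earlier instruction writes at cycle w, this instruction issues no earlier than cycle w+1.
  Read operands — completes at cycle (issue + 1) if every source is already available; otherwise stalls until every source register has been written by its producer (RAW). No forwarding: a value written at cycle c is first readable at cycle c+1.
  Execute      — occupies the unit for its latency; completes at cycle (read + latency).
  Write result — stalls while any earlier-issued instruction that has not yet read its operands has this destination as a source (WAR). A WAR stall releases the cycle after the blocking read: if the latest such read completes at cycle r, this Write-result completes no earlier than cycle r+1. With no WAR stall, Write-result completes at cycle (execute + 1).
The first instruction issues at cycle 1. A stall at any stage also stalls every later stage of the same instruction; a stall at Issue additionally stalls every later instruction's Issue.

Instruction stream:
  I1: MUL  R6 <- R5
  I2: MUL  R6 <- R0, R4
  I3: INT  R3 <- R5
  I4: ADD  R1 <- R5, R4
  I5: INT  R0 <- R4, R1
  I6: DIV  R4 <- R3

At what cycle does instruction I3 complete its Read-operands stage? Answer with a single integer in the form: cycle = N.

cycle = 10

I1  is:1  ro:2  ex:6  wr:7
I2  is:8  ro:9  ex:13  wr:14  — struct: MUL busy until I1 writes@7
I3  is:9  ro:10  ex:11  wr:12
I4  is:10  ro:11  ex:13  wr:14
I5  is:13  ro:15  ex:16  wr:17  — struct: INT busy until I3 writes@12, RAW R1: wait I4 write@14
I6  is:14  ro:15  ex:23  wr:24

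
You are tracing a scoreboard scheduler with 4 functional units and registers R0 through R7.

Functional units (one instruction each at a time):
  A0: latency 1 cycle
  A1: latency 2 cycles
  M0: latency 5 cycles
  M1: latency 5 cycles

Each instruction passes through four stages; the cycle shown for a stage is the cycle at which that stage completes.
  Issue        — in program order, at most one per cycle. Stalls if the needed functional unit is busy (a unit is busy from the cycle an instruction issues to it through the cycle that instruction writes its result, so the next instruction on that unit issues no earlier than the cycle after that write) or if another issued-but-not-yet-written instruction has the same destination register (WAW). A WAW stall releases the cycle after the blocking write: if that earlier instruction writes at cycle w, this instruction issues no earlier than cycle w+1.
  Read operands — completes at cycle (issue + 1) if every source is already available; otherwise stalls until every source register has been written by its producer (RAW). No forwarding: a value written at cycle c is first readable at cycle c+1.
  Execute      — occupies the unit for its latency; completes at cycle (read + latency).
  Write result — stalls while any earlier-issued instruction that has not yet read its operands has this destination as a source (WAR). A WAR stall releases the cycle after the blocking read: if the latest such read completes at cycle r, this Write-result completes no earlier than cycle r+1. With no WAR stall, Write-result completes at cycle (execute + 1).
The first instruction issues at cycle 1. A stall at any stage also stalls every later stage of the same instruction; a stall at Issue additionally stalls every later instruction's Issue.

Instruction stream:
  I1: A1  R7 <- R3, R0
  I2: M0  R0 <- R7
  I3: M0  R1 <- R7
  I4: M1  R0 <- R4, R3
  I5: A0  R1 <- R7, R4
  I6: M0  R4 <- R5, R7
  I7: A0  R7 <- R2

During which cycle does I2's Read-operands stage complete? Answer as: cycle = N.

cycle = 6

[1] I1 dispatched to A1
[2] I1 operands ready · I2 dispatched to M0
[4] I1 complete
[5] R7←I1
[6] I2 operands ready
[11] I2 complete
[12] R0←I2
[13] I3 dispatched to M0
[14] I3 operands ready · I4 dispatched to M1
[15] I4 operands ready
[19] I3 complete
[20] R1←I3 · I4 complete
[21] R0←I4 · I5 dispatched to A0
[22] I5 operands ready · I6 dispatched to M0
[23] I5 complete · I6 operands ready
[24] R1←I5
[25] I7 dispatched to A0
[26] I7 operands ready
[27] I7 complete
[28] I6 complete · R7←I7
[29] R4←I6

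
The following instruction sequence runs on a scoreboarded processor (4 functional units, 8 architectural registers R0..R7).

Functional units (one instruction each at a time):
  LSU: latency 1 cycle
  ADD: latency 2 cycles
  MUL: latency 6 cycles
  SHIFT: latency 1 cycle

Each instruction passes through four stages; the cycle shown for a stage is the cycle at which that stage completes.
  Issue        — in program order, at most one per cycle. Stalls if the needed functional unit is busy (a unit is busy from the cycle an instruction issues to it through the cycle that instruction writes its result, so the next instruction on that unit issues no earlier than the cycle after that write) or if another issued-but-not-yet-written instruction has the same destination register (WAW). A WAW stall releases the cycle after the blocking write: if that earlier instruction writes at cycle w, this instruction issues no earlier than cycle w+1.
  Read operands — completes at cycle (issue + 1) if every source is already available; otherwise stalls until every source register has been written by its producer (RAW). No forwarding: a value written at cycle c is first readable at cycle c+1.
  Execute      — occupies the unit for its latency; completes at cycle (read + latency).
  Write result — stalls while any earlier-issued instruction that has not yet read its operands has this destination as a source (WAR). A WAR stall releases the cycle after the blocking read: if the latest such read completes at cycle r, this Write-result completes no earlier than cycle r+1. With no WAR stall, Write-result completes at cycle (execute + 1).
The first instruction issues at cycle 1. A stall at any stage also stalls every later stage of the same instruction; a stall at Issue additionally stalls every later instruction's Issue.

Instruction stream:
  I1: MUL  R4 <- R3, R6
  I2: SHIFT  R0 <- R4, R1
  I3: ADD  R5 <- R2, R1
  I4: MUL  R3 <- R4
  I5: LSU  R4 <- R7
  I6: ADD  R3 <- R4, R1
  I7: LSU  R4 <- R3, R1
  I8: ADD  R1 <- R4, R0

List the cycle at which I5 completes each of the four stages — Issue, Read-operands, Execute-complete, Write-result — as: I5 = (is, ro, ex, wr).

I5 = (11, 12, 13, 14)

[I1] 1/2/8/9
[I2] 2/10/11/12  (RAW R4: wait I1 write@9)
[I3] 3/4/6/7
[I4] 10/11/17/18  (struct: MUL busy until I1 writes@9)
[I5] 11/12/13/14
[I6] 19/20/22/23  (WAW R3: wait I4 write@18)
[I7] 20/24/25/26  (RAW R3: wait I6 write@23)
[I8] 24/27/29/30  (struct: ADD busy until I6 writes@23; RAW R4: wait I7 write@26)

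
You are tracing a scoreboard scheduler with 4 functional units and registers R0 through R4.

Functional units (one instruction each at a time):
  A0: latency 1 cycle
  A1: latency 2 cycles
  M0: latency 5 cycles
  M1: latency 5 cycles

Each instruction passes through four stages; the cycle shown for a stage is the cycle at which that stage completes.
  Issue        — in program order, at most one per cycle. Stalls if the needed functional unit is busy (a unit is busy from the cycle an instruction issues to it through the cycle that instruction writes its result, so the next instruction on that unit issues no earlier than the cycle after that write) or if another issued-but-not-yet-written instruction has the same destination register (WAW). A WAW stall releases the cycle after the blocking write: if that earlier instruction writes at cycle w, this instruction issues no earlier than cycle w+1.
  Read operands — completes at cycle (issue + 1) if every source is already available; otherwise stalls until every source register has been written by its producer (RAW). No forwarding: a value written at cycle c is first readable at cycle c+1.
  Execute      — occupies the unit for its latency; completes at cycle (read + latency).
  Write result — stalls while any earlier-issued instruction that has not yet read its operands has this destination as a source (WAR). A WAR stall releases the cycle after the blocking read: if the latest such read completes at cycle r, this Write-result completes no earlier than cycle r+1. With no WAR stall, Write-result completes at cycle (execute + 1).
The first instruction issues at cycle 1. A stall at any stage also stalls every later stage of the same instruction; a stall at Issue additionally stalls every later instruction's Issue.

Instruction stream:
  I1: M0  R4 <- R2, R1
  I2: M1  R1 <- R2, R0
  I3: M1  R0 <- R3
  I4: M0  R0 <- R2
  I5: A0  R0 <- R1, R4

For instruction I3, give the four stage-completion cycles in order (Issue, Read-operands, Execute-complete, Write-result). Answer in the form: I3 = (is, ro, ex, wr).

I3 = (10, 11, 16, 17)

[1] I1→M0
[2] I1 RO | I2→M1
[3] I2 RO
[7] I1 EX
[8] I1 WR R4 | I2 EX
[9] I2 WR R1
[10] I3→M1
[11] I3 RO
[16] I3 EX
[17] I3 WR R0
[18] I4→M0
[19] I4 RO
[24] I4 EX
[25] I4 WR R0
[26] I5→A0
[27] I5 RO
[28] I5 EX
[29] I5 WR R0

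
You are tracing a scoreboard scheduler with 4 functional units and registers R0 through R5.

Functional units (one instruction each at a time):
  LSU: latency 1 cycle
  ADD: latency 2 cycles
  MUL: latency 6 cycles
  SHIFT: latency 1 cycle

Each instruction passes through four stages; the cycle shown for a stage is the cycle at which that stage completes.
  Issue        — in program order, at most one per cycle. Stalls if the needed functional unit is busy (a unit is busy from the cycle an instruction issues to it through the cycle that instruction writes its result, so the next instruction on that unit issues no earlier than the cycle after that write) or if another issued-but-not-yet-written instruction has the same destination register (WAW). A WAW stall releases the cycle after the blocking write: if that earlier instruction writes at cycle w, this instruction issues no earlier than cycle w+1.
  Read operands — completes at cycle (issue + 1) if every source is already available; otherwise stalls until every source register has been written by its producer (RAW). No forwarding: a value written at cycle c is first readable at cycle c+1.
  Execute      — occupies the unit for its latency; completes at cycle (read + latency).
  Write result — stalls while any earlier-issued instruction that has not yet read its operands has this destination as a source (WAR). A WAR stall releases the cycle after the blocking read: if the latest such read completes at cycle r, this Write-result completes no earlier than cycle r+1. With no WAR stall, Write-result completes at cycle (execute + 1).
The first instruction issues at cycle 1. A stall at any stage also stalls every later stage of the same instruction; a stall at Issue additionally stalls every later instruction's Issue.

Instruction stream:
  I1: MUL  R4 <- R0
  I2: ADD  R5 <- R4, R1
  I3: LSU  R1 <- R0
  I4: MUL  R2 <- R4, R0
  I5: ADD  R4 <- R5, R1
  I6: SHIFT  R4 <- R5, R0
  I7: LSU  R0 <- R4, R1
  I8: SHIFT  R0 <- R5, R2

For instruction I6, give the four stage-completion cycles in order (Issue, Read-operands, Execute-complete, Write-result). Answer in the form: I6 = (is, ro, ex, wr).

I6 = (19, 20, 21, 22)

t=1  I1 issues→MUL
t=2  I1 reads, I2 issues→ADD
t=3  I3 issues→LSU
t=4  I3 reads
t=5  I3 exec-done
t=8  I1 exec-done
t=9  I1 writes R4
t=10  I2 reads, I4 issues→MUL
t=11  I3 writes R1, I4 reads
t=12  I2 exec-done
t=13  I2 writes R5
t=14  I5 issues→ADD
t=15  I5 reads
t=17  I4 exec-done, I5 exec-done
t=18  I4 writes R2, I5 writes R4
t=19  I6 issues→SHIFT
t=20  I6 reads, I7 issues→LSU
t=21  I6 exec-done
t=22  I6 writes R4
t=23  I7 reads
t=24  I7 exec-done
t=25  I7 writes R0
t=26  I8 issues→SHIFT
t=27  I8 reads
t=28  I8 exec-done
t=29  I8 writes R0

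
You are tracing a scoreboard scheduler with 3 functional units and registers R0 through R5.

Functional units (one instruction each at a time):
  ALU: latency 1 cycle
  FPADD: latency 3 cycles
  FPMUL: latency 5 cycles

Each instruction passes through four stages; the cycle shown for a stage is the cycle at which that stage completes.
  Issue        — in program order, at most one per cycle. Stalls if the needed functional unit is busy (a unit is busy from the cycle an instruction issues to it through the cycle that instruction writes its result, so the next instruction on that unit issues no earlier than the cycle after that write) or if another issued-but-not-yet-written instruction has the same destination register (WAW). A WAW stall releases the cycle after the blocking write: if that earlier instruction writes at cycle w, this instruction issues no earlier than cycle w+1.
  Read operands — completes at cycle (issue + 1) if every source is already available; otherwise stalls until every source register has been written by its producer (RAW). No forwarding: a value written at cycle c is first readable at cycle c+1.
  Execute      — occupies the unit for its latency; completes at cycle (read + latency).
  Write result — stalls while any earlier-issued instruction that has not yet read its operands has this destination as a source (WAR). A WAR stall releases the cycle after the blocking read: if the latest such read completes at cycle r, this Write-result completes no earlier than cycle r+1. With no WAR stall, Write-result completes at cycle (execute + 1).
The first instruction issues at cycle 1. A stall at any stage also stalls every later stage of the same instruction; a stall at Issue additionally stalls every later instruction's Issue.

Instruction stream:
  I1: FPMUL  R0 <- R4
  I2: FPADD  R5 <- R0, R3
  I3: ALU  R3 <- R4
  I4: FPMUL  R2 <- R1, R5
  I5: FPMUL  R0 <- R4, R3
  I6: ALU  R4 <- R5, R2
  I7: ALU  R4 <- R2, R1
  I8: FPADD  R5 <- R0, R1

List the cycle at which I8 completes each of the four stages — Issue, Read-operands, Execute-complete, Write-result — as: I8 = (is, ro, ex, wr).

[I1] 1/2/7/8
[I2] 2/9/12/13  (RAW R0: wait I1 write@8)
[I3] 3/4/5/10  (WAR R3: wait I2 read@9)
[I4] 9/14/19/20  (struct: FPMUL busy until I1 writes@8; RAW R5: wait I2 write@13)
[I5] 21/22/27/28  (struct: FPMUL busy until I4 writes@20)
[I6] 22/23/24/25
[I7] 26/27/28/29  (struct: ALU busy until I6 writes@25)
[I8] 27/29/32/33  (RAW R0: wait I5 write@28)

I8 = (27, 29, 32, 33)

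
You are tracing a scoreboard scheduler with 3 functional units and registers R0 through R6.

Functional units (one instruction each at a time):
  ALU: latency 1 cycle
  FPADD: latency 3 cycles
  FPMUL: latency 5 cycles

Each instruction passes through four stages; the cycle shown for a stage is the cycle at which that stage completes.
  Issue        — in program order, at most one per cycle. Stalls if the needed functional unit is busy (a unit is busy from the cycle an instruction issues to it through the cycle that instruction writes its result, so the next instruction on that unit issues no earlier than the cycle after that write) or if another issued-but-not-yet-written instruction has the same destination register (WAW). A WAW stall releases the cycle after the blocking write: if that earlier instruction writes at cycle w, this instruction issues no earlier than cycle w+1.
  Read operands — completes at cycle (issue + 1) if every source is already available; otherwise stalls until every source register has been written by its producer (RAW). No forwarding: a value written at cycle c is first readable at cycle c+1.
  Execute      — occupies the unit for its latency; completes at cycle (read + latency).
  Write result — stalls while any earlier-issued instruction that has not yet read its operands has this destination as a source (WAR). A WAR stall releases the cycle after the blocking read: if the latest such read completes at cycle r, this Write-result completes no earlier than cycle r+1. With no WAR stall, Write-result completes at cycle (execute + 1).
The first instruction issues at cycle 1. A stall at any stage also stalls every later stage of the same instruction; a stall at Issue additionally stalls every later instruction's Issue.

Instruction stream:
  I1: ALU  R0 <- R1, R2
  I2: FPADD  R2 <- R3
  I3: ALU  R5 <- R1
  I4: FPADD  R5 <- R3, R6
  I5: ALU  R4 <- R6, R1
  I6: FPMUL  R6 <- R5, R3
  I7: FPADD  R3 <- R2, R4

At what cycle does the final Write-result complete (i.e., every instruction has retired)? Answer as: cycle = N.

cycle = 21

[1] I1 issues→ALU
[2] I1 reads, I2 issues→FPADD
[3] I1 exec-done, I2 reads
[4] I1 writes R0
[5] I3 issues→ALU
[6] I2 exec-done, I3 reads
[7] I2 writes R2, I3 exec-done
[8] I3 writes R5
[9] I4 issues→FPADD
[10] I4 reads, I5 issues→ALU
[11] I5 reads, I6 issues→FPMUL
[12] I5 exec-done
[13] I4 exec-done, I5 writes R4
[14] I4 writes R5
[15] I6 reads, I7 issues→FPADD
[16] I7 reads
[19] I7 exec-done
[20] I6 exec-done, I7 writes R3
[21] I6 writes R6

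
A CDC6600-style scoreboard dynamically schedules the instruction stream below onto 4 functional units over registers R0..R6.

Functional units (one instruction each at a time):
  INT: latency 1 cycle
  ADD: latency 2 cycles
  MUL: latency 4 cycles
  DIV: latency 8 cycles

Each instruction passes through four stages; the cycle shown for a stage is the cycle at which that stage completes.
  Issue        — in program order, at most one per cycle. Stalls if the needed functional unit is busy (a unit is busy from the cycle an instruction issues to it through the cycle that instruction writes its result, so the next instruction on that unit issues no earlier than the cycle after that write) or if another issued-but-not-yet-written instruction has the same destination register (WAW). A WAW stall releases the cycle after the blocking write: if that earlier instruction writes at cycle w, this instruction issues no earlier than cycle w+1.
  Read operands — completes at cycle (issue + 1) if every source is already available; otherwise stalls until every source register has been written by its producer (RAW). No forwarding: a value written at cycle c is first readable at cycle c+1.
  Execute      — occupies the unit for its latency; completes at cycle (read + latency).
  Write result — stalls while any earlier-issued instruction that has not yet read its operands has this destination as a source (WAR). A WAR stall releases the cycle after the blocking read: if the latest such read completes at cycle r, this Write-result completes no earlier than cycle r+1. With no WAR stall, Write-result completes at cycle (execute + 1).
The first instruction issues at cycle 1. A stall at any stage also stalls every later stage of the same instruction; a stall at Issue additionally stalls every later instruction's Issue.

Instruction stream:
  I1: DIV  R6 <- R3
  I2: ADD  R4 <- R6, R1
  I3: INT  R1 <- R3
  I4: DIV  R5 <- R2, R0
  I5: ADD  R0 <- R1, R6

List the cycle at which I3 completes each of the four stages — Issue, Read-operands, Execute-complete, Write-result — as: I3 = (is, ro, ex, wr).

I3 = (3, 4, 5, 13)

[1] I1 dispatched to DIV
[2] I1 operands ready, I2 dispatched to ADD
[3] I3 dispatched to INT
[4] I3 operands ready
[5] I3 complete
[10] I1 complete
[11] R6←I1
[12] I2 operands ready, I4 dispatched to DIV
[13] R1←I3, I4 operands ready
[14] I2 complete
[15] R4←I2
[16] I5 dispatched to ADD
[17] I5 operands ready
[19] I5 complete
[20] R0←I5
[21] I4 complete
[22] R5←I4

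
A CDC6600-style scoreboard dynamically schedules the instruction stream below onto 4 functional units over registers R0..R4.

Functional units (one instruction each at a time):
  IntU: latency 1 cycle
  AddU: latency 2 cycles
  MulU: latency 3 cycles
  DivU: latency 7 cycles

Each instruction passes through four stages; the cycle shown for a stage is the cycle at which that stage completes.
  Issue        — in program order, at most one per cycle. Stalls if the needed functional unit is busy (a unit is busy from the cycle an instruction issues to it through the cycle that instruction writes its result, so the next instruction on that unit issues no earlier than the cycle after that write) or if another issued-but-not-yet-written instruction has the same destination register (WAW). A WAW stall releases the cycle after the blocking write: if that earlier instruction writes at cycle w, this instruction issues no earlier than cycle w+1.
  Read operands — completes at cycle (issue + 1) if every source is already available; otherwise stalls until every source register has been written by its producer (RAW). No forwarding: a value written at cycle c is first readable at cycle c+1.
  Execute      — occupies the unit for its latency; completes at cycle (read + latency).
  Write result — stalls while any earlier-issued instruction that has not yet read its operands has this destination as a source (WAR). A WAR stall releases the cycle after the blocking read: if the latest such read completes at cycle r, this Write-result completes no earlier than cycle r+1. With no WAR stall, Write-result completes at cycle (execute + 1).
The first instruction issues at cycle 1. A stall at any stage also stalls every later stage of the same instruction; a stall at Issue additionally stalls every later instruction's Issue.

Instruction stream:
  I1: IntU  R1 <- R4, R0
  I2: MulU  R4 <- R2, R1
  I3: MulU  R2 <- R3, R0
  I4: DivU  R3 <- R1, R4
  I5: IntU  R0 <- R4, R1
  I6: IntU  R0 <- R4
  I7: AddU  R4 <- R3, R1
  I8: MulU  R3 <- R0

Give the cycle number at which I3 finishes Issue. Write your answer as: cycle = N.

c1: I1→IntU
c2: I1 RO | I2→MulU
c3: I1 EX
c4: I1 WR R1
c5: I2 RO
c8: I2 EX
c9: I2 WR R4
c10: I3→MulU
c11: I3 RO | I4→DivU
c12: I4 RO | I5→IntU
c13: I5 RO
c14: I3 EX | I5 EX
c15: I3 WR R2 | I5 WR R0
c16: I6→IntU
c17: I6 RO | I7→AddU
c18: I6 EX
c19: I4 EX | I6 WR R0
c20: I4 WR R3
c21: I7 RO | I8→MulU
c22: I8 RO
c23: I7 EX
c24: I7 WR R4
c25: I8 EX
c26: I8 WR R3

cycle = 10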